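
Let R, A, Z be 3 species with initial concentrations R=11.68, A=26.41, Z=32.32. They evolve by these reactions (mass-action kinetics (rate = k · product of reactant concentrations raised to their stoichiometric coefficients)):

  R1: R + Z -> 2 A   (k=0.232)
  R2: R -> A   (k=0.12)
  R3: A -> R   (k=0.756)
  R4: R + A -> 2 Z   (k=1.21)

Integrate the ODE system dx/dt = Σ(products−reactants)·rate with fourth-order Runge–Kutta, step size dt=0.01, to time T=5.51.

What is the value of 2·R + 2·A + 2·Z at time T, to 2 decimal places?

Check how each reaction changes W = 2·R + 2·A + 2·Z (weight of products minus weight of reactants):
R1: R + Z -> 2 A: (2·2) − (2·1 + 2·1) = 4 − 4 = 0
R2: R -> A: (2·1) − (2·1) = 2 − 2 = 0
R3: A -> R: (2·1) − (2·1) = 2 − 2 = 0
R4: R + A -> 2 Z: (2·2) − (2·1 + 2·1) = 4 − 4 = 0
Every reaction leaves W unchanged, so W is conserved and no simulation is needed: W(T) = W(0) = 2·11.68 + 2·26.41 + 2·32.32 = 140.82

Value at T = 140.82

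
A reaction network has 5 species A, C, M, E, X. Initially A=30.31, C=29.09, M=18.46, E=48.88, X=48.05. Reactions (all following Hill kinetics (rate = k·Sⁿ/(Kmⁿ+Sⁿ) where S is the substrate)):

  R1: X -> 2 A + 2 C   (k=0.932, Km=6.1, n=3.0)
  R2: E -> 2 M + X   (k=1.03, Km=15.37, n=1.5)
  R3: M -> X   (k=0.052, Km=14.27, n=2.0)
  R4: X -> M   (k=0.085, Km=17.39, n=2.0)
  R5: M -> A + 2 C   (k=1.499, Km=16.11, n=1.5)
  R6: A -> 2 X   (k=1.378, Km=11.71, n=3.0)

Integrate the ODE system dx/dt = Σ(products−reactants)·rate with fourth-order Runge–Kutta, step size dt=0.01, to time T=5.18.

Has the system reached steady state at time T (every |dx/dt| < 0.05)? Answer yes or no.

RK4 with dt=0.01: 518 steps to T=5.18. Trajectory (selected grid times):
t=0.00: A=30.31 C=29.09 M=18.46 E=48.88 X=48.05
t=0.58: A=31.12 C=31.14 M=19.02 E=48.37 X=49.51
t=1.15: A=31.91 C=33.17 M=19.55 E=47.88 X=50.94
t=1.73: A=32.73 C=35.25 M=20.08 E=47.37 X=52.41
t=2.30: A=33.54 C=37.31 M=20.59 E=46.88 X=53.86
t=2.88: A=34.37 C=39.43 M=21.11 E=46.37 X=55.33
t=3.45: A=35.19 C=41.52 M=21.60 E=45.88 X=56.78
t=4.03: A=36.03 C=43.66 M=22.09 E=45.38 X=58.26
t=4.60: A=36.86 C=45.79 M=22.56 E=44.89 X=59.72
t=5.18: A=37.71 C=47.96 M=23.04 E=44.39 X=61.20
Rates at T: R1=0.9311, R2=0.8557, R3=0.0376, R4=0.0786, R5=0.9458, R6=1.3379
dx/dt at T (Σ net stoichiometry × rate): A=+1.4700, C=+3.7538, M=+0.8066, E=-0.8557, X=+2.5594
Largest |dx/dt| is |+3.7538| (C) ≥ 0.05 → not steady.

Steady state at T: no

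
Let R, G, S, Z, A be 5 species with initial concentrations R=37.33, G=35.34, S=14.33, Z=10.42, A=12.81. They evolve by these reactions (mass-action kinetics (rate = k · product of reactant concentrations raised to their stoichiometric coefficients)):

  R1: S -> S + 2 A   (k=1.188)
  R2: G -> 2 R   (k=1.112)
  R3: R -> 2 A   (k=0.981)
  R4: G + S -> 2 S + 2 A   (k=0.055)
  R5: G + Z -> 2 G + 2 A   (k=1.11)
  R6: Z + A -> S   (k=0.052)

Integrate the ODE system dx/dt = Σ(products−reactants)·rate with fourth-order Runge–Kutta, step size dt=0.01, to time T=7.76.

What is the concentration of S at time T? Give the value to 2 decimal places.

S at T = 39.84

RK4 with dt=0.01: 776 steps to T=7.76. Trajectory (selected grid times):
t=0.00: R=37.33 G=35.34 S=14.33 Z=10.42 A=12.81
t=0.86: R=37.78 G=4.71 S=36.76 Z=0.00 A=207.54
t=1.72: R=17.98 G=0.29 S=39.65 Z=0.00 A=338.31
t=2.59: R=7.76 G=0.02 S=39.83 Z=0.00 A=441.69
t=3.45: R=3.34 G=0.00 S=39.84 Z=0.00 A=531.97
t=4.31: R=1.44 G=0.00 S=39.84 Z=0.00 A=617.19
t=5.17: R=0.62 G=0.00 S=39.84 Z=0.00 A=700.24
t=6.04: R=0.26 G=0.00 S=39.84 Z=0.00 A=783.30
t=6.90: R=0.11 G=0.00 S=39.84 Z=0.00 A=865.01
t=7.76: R=0.05 G=0.00 S=39.84 Z=0.00 A=946.55
Read off S at T=7.76: 39.84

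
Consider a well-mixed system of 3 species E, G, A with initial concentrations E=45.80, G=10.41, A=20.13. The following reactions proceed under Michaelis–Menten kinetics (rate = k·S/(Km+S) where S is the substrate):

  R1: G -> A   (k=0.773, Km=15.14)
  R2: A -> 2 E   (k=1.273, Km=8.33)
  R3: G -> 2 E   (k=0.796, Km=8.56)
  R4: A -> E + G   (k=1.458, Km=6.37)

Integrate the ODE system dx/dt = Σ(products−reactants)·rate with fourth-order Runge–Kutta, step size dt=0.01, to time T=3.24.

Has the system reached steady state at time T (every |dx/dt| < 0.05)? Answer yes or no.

RK4 with dt=0.01: 324 steps to T=3.24. Trajectory (selected grid times):
t=0.00: E=45.80 G=10.41 A=20.13
t=0.36: E=47.16 G=10.54 A=19.52
t=0.72: E=48.51 G=10.66 A=18.92
t=1.08: E=49.85 G=10.77 A=18.33
t=1.44: E=51.19 G=10.89 A=17.75
t=1.80: E=52.51 G=10.99 A=17.17
t=2.16: E=53.83 G=11.09 A=16.60
t=2.52: E=55.14 G=11.19 A=16.04
t=2.88: E=56.44 G=11.28 A=15.48
t=3.24: E=57.73 G=11.37 A=14.93
Rates at T: R1=0.3316, R2=0.8172, R3=0.4542, R4=1.0220
dx/dt at T (Σ net stoichiometry × rate): E=+3.5647, G=+0.2363, A=-1.5076
Largest |dx/dt| is |+3.5647| (E) ≥ 0.05 → not steady.

Steady state at T: no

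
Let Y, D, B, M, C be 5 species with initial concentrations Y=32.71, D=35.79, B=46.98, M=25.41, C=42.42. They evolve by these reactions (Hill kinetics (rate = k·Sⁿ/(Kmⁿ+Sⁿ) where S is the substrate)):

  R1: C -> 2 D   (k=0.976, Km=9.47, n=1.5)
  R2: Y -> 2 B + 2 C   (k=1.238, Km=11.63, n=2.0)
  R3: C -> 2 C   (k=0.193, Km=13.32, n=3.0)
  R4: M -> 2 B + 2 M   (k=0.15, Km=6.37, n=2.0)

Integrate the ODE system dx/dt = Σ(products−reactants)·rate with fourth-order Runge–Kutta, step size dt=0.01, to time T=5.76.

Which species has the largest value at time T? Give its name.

Dominant species at T: B

RK4 with dt=0.01: 576 steps to T=5.76. Trajectory (selected grid times):
t=0.00: Y=32.71 D=35.79 B=46.98 M=25.41 C=42.42
t=0.64: Y=32.01 D=36.92 B=48.56 M=25.50 C=43.38
t=1.28: Y=31.31 D=38.06 B=50.14 M=25.59 C=44.33
t=1.92: Y=30.62 D=39.20 B=51.71 M=25.68 C=45.27
t=2.56: Y=29.93 D=40.34 B=53.27 M=25.77 C=46.20
t=3.20: Y=29.24 D=41.48 B=54.83 M=25.86 C=47.12
t=3.84: Y=28.56 D=42.63 B=56.37 M=25.95 C=48.03
t=4.48: Y=27.88 D=43.78 B=57.91 M=26.04 C=48.93
t=5.12: Y=27.21 D=44.93 B=59.43 M=26.13 C=49.82
t=5.76: Y=26.54 D=46.09 B=60.95 M=26.22 C=50.70
At T=5.76: Y=26.54 D=46.09 B=60.95 M=26.22 C=50.70; the largest is B.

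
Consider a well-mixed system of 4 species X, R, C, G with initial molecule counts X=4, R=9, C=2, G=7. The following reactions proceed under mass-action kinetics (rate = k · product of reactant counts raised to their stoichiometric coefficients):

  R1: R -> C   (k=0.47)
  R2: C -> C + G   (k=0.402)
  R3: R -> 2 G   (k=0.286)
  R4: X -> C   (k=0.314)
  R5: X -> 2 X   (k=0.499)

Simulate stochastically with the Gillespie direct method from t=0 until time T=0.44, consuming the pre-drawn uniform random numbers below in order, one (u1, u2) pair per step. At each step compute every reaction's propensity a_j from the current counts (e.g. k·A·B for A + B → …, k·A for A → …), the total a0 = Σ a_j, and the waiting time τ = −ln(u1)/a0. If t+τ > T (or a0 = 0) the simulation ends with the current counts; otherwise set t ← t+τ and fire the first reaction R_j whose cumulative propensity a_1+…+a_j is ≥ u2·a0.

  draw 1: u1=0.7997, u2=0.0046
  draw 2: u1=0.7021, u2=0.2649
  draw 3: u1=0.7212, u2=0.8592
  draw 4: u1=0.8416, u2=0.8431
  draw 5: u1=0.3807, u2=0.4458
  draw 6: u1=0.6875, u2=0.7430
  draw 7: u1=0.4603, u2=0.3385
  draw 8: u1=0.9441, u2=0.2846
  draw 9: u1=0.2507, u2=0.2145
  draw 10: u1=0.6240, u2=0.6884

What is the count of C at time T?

C at T = 5

t=0.000: X=4 R=9 C=2 G=7
Draw 1: a1=4.230, a2=0.804, a3=2.574, a4=1.256, a5=1.996, a0=10.860; τ=−ln(0.7997)/10.860=0.021 → t=0.021; u2·a0=0.0046·10.860=0.050 ≤ a1=4.230 → R1 fires; X=4 R=8 C=3 G=7
Draw 2: a1=3.760, a2=1.206, a3=2.288, a4=1.256, a5=1.996, a0=10.506; τ=−ln(0.7021)/10.506=0.034 → t=0.054; u2·a0=0.2649·10.506=2.783 ≤ a1=3.760 → R1 fires; X=4 R=7 C=4 G=7
Draw 3: a1=3.290, a2=1.608, a3=2.002, a4=1.256, a5=1.996, a0=10.152; τ=−ln(0.7212)/10.152=0.032 → t=0.086; u2·a0=0.8592·10.152=8.723; a1+…+a4=8.156 < 8.723 ≤ a1+…+a5=10.152 → R5 fires; X=5 R=7 C=4 G=7
Draw 4: a1=3.290, a2=1.608, a3=2.002, a4=1.570, a5=2.495, a0=10.965; τ=−ln(0.8416)/10.965=0.016 → t=0.102; u2·a0=0.8431·10.965=9.245; a1+…+a4=8.470 < 9.245 ≤ a1+…+a5=10.965 → R5 fires; X=6 R=7 C=4 G=7
Draw 5: a1=3.290, a2=1.608, a3=2.002, a4=1.884, a5=2.994, a0=11.778; τ=−ln(0.3807)/11.778=0.082 → t=0.184; u2·a0=0.4458·11.778=5.251; a1+a2=4.898 < 5.251 ≤ a1+…+a3=6.900 → R3 fires; X=6 R=6 C=4 G=9
Draw 6: a1=2.820, a2=1.608, a3=1.716, a4=1.884, a5=2.994, a0=11.022; τ=−ln(0.6875)/11.022=0.034 → t=0.218; u2·a0=0.7430·11.022=8.189; a1+…+a4=8.028 < 8.189 ≤ a1+…+a5=11.022 → R5 fires; X=7 R=6 C=4 G=9
Draw 7: a1=2.820, a2=1.608, a3=1.716, a4=2.198, a5=3.493, a0=11.835; τ=−ln(0.4603)/11.835=0.066 → t=0.284; u2·a0=0.3385·11.835=4.006; a1=2.820 < 4.006 ≤ a1+a2=4.428 → R2 fires; X=7 R=6 C=4 G=10
Draw 8: a1=2.820, a2=1.608, a3=1.716, a4=2.198, a5=3.493, a0=11.835; τ=−ln(0.9441)/11.835=0.005 → t=0.289; u2·a0=0.2846·11.835=3.368; a1=2.820 < 3.368 ≤ a1+a2=4.428 → R2 fires; X=7 R=6 C=4 G=11
Draw 9: a1=2.820, a2=1.608, a3=1.716, a4=2.198, a5=3.493, a0=11.835; τ=−ln(0.2507)/11.835=0.117 → t=0.405; u2·a0=0.2145·11.835=2.539 ≤ a1=2.820 → R1 fires; X=7 R=5 C=5 G=11
Draw 10: a1=2.350, a2=2.010, a3=1.430, a4=2.198, a5=3.493, a0=11.481; τ=−ln(0.6240)/11.481=0.041 → t=0.447 > T=0.44: stop.
Read off C at T=0.44: 5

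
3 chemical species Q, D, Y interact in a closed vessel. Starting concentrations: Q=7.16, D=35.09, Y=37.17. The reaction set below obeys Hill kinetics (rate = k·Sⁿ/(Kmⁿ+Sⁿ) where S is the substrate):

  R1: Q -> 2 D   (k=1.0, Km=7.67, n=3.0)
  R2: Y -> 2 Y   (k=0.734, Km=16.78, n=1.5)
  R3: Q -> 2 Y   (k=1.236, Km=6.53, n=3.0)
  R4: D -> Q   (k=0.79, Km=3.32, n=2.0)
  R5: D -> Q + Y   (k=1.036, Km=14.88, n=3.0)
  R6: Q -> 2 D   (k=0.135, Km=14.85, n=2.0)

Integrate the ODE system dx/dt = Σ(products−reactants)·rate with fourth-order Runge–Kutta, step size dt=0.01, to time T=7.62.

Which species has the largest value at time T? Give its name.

RK4 with dt=0.01: 762 steps to T=7.62. Trajectory (selected grid times):
t=0.00: Q=7.16 D=35.09 Y=37.17
t=0.85: Q=7.60 D=34.46 Y=39.71
t=1.69: Q=7.95 D=33.90 Y=42.31
t=2.54: Q=8.25 D=33.40 Y=45.00
t=3.39: Q=8.50 D=32.94 Y=47.75
t=4.23: Q=8.71 D=32.53 Y=50.51
t=5.08: Q=8.89 D=32.15 Y=53.33
t=5.93: Q=9.04 D=31.79 Y=56.18
t=6.77: Q=9.17 D=31.46 Y=59.01
t=7.62: Q=9.28 D=31.15 Y=61.91
At T=7.62: Q=9.28 D=31.15 Y=61.91; the largest is Y.

Dominant species at T: Y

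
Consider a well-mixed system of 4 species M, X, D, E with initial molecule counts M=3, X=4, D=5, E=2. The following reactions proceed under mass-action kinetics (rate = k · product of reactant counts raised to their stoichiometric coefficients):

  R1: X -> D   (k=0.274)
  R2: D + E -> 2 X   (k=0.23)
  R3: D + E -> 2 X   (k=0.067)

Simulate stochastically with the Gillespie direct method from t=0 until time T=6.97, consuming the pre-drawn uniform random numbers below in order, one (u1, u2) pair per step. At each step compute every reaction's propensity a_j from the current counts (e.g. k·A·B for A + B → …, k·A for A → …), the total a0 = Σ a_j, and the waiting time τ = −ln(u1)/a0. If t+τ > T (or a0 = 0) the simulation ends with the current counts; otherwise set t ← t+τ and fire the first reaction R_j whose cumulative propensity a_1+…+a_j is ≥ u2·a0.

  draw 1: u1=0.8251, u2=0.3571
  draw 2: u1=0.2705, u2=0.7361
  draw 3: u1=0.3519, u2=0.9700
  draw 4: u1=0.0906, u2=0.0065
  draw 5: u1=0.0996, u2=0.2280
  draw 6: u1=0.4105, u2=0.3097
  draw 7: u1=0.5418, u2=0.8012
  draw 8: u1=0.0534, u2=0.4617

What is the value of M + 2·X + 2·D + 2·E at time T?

Check how each reaction changes W = M + 2·X + 2·D + 2·E (weight of products minus weight of reactants):
R1: X -> D: (2·1) − (2·1) = 2 − 2 = 0
R2: D + E -> 2 X: (2·2) − (2·1 + 2·1) = 4 − 4 = 0
R3: D + E -> 2 X: (2·2) − (2·1 + 2·1) = 4 − 4 = 0
Every reaction leaves W unchanged, so W is conserved and no simulation is needed: W(T) = W(0) = 3 + 2·4 + 2·5 + 2·2 = 25

Value at T = 25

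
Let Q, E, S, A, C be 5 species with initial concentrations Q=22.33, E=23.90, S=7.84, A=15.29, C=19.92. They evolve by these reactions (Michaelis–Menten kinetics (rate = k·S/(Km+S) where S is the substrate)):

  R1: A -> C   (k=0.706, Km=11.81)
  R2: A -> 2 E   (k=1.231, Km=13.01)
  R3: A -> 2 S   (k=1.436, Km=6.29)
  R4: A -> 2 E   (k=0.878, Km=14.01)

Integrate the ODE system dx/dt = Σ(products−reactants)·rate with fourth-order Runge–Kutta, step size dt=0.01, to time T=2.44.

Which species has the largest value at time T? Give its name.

Dominant species at T: E

RK4 with dt=0.01: 244 steps to T=2.44. Trajectory (selected grid times):
t=0.00: Q=22.33 E=23.90 S=7.84 A=15.29 C=19.92
t=0.27: Q=22.33 E=24.50 S=8.39 A=14.61 C=20.03
t=0.54: Q=22.33 E=25.09 S=8.92 A=13.94 C=20.13
t=0.81: Q=22.33 E=25.66 S=9.45 A=13.29 C=20.23
t=1.08: Q=22.33 E=26.22 S=9.98 A=12.65 C=20.33
t=1.36: Q=22.33 E=26.79 S=10.51 A=12.00 C=20.43
t=1.63: Q=22.33 E=27.32 S=11.01 A=11.39 C=20.53
t=1.90: Q=22.33 E=27.83 S=11.51 A=10.79 C=20.62
t=2.17: Q=22.33 E=28.33 S=11.99 A=10.21 C=20.71
t=2.44: Q=22.33 E=28.82 S=12.47 A=9.64 C=20.80
At T=2.44: Q=22.33 E=28.82 S=12.47 A=9.64 C=20.80; the largest is E.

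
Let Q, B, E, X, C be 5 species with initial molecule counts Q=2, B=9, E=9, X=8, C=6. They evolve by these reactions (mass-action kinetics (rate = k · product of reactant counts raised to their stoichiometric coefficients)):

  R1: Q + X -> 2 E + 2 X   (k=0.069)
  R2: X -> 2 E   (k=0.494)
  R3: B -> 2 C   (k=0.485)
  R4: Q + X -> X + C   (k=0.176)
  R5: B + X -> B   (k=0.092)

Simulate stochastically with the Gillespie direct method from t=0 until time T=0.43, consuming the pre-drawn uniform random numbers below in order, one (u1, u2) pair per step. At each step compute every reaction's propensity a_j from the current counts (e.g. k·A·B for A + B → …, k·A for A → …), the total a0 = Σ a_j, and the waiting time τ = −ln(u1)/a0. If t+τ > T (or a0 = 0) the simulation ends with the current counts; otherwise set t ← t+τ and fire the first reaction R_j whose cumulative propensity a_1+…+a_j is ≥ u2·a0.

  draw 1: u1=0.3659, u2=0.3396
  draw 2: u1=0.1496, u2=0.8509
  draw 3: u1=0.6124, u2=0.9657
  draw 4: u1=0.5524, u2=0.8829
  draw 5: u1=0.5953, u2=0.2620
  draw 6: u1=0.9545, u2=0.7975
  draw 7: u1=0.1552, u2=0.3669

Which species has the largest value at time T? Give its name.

t=0.000: Q=2 B=9 E=9 X=8 C=6
Draw 1: a1=1.104, a2=3.952, a3=4.365, a4=2.816, a5=6.624, a0=18.861; τ=−ln(0.3659)/18.861=0.053 → t=0.053; u2·a0=0.3396·18.861=6.405; a1+a2=5.056 < 6.405 ≤ a1+…+a3=9.421 → R3 fires; Q=2 B=8 E=9 X=8 C=8
Draw 2: a1=1.104, a2=3.952, a3=3.880, a4=2.816, a5=5.888, a0=17.640; τ=−ln(0.1496)/17.640=0.108 → t=0.161; u2·a0=0.8509·17.640=15.010; a1+…+a4=11.752 < 15.010 ≤ a1+…+a5=17.640 → R5 fires; Q=2 B=8 E=9 X=7 C=8
Draw 3: a1=0.966, a2=3.458, a3=3.880, a4=2.464, a5=5.152, a0=15.920; τ=−ln(0.6124)/15.920=0.031 → t=0.192; u2·a0=0.9657·15.920=15.374; a1+…+a4=10.768 < 15.374 ≤ a1+…+a5=15.920 → R5 fires; Q=2 B=8 E=9 X=6 C=8
Draw 4: a1=0.828, a2=2.964, a3=3.880, a4=2.112, a5=4.416, a0=14.200; τ=−ln(0.5524)/14.200=0.042 → t=0.234; u2·a0=0.8829·14.200=12.537; a1+…+a4=9.784 < 12.537 ≤ a1+…+a5=14.200 → R5 fires; Q=2 B=8 E=9 X=5 C=8
Draw 5: a1=0.690, a2=2.470, a3=3.880, a4=1.760, a5=3.680, a0=12.480; τ=−ln(0.5953)/12.480=0.042 → t=0.275; u2·a0=0.2620·12.480=3.270; a1+a2=3.160 < 3.270 ≤ a1+…+a3=7.040 → R3 fires; Q=2 B=7 E=9 X=5 C=10
Draw 6: a1=0.690, a2=2.470, a3=3.395, a4=1.760, a5=3.220, a0=11.535; τ=−ln(0.9545)/11.535=0.004 → t=0.279; u2·a0=0.7975·11.535=9.199; a1+…+a4=8.315 < 9.199 ≤ a1+…+a5=11.535 → R5 fires; Q=2 B=7 E=9 X=4 C=10
Draw 7: a1=0.552, a2=1.976, a3=3.395, a4=1.408, a5=2.576, a0=9.907; τ=−ln(0.1552)/9.907=0.188 → t=0.467 > T=0.43: stop.
At T=0.43: Q=2 B=7 E=9 X=4 C=10; the largest is C.

Dominant species at T: C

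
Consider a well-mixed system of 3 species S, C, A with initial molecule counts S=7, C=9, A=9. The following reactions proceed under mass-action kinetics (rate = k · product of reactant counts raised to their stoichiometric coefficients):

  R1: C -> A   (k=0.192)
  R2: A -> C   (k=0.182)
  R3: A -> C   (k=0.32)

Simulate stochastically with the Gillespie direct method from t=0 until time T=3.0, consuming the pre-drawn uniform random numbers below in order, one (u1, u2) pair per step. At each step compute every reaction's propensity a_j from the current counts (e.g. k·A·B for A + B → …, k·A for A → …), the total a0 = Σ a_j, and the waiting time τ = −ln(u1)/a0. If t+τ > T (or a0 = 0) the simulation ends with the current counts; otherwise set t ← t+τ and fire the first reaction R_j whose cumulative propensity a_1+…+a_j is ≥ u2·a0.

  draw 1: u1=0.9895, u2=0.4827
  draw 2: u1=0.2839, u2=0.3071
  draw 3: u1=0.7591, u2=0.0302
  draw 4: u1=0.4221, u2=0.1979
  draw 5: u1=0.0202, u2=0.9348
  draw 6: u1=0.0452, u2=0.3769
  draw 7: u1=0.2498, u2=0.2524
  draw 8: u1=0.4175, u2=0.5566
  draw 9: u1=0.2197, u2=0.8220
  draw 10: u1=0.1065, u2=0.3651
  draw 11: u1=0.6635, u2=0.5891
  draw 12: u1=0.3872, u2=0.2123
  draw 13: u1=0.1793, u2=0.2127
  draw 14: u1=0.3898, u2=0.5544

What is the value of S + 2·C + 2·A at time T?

Value at T = 43

Check how each reaction changes W = S + 2·C + 2·A (weight of products minus weight of reactants):
R1: C -> A: (2·1) − (2·1) = 2 − 2 = 0
R2: A -> C: (2·1) − (2·1) = 2 − 2 = 0
R3: A -> C: (2·1) − (2·1) = 2 − 2 = 0
Every reaction leaves W unchanged, so W is conserved and no simulation is needed: W(T) = W(0) = 7 + 2·9 + 2·9 = 43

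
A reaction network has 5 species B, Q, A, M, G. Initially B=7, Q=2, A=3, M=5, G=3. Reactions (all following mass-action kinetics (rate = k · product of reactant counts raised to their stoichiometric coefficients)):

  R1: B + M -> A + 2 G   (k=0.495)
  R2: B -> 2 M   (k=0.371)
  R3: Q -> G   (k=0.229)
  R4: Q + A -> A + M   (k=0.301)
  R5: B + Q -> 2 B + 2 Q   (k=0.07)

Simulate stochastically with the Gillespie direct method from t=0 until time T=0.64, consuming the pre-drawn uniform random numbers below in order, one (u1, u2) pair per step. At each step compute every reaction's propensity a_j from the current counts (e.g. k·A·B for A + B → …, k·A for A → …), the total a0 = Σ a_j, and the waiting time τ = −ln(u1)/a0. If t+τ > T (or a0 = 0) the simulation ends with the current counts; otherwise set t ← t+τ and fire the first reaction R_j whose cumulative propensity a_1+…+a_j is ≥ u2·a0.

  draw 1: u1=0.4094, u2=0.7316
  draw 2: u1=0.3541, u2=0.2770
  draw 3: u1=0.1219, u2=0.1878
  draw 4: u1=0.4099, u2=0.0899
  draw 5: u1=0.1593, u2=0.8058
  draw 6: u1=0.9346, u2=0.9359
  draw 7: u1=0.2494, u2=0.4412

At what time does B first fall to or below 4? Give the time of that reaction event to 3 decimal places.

t=0.000: B=7 Q=2 A=3 M=5 G=3
Draw 1: a1=17.325, a2=2.597, a3=0.458, a4=1.806, a5=0.980, a0=23.166; τ=−ln(0.4094)/23.166=0.039 → t=0.039; u2·a0=0.7316·23.166=16.948 ≤ a1=17.325 → R1 fires; B=6 Q=2 A=4 M=4 G=5
Draw 2: a1=11.880, a2=2.226, a3=0.458, a4=2.408, a5=0.840, a0=17.812; τ=−ln(0.3541)/17.812=0.058 → t=0.097; u2·a0=0.2770·17.812=4.934 ≤ a1=11.880 → R1 fires; B=5 Q=2 A=5 M=3 G=7
Draw 3: a1=7.425, a2=1.855, a3=0.458, a4=3.010, a5=0.700, a0=13.448; τ=−ln(0.1219)/13.448=0.156 → t=0.253; u2·a0=0.1878·13.448=2.526 ≤ a1=7.425 → R1 fires; B=4 Q=2 A=6 M=2 G=9
Draw 4: a1=3.960, a2=1.484, a3=0.458, a4=3.612, a5=0.560, a0=10.074; τ=−ln(0.4099)/10.074=0.089 → t=0.342; u2·a0=0.0899·10.074=0.906 ≤ a1=3.960 → R1 fires; B=3 Q=2 A=7 M=1 G=11
Draw 5: a1=1.485, a2=1.113, a3=0.458, a4=4.214, a5=0.420, a0=7.690; τ=−ln(0.1593)/7.690=0.239 → t=0.581; u2·a0=0.8058·7.690=6.197; a1+…+a3=3.056 < 6.197 ≤ a1+…+a4=7.270 → R4 fires; B=3 Q=1 A=7 M=2 G=11
Draw 6: a1=2.970, a2=1.113, a3=0.229, a4=2.107, a5=0.210, a0=6.629; τ=−ln(0.9346)/6.629=0.010 → t=0.591; u2·a0=0.9359·6.629=6.204; a1+…+a3=4.312 < 6.204 ≤ a1+…+a4=6.419 → R4 fires; B=3 Q=0 A=7 M=3 G=11
Draw 7: a1=4.455, a2=1.113, a3=0.000, a4=0.000, a5=0.000, a0=5.568; τ=−ln(0.2494)/5.568=0.249 → t=0.840 > T=0.64: stop.
B first becomes ≤ 4 when it reaches 4 at the event at t=0.253.

Threshold first reached at t = 0.253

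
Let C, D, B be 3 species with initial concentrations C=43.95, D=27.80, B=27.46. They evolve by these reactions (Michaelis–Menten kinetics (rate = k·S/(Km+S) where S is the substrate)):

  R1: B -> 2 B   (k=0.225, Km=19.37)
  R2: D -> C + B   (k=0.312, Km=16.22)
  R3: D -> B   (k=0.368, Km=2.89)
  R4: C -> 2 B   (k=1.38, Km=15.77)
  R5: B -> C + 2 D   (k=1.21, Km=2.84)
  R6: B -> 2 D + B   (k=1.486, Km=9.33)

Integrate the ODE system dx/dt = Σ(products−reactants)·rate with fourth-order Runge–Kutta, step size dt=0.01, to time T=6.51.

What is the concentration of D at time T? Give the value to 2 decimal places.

RK4 with dt=0.01: 651 steps to T=6.51. Trajectory (selected grid times):
t=0.00: C=43.95 D=27.80 B=27.46
t=0.72: C=44.15 D=30.60 B=28.61
t=1.45: C=44.37 D=33.46 B=29.79
t=2.17: C=44.58 D=36.29 B=30.96
t=2.89: C=44.81 D=39.14 B=32.13
t=3.62: C=45.04 D=42.04 B=33.33
t=4.34: C=45.27 D=44.91 B=34.51
t=5.06: C=45.50 D=47.80 B=35.70
t=5.79: C=45.74 D=50.74 B=36.91
t=6.51: C=45.99 D=53.65 B=38.11
Read off D at T=6.51: 53.65

D at T = 53.65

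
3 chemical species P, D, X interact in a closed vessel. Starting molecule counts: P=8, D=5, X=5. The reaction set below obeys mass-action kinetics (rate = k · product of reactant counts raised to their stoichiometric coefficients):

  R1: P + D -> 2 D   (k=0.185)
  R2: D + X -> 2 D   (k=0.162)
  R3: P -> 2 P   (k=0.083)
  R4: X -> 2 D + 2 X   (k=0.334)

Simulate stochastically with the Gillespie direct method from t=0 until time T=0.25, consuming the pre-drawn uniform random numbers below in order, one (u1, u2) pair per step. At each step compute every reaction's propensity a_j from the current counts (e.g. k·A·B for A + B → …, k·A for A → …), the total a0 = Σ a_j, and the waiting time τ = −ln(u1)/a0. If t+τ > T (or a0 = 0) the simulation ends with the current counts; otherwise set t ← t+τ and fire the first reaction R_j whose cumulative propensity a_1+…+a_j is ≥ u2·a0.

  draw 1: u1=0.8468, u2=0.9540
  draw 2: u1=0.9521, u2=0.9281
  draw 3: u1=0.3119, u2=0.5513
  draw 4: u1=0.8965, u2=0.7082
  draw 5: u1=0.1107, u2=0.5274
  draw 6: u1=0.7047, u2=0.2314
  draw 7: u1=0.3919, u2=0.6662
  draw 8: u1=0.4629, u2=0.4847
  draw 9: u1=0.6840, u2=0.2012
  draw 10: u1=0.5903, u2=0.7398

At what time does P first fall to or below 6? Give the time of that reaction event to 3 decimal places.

t=0.000: P=8 D=5 X=5
Draw 1: a1=7.400, a2=4.050, a3=0.664, a4=1.670, a0=13.784; τ=−ln(0.8468)/13.784=0.012 → t=0.012; u2·a0=0.9540·13.784=13.150; a1+…+a3=12.114 < 13.150 ≤ a1+…+a4=13.784 → R4 fires; P=8 D=7 X=6
Draw 2: a1=10.360, a2=6.804, a3=0.664, a4=2.004, a0=19.832; τ=−ln(0.9521)/19.832=0.002 → t=0.015; u2·a0=0.9281·19.832=18.406; a1+…+a3=17.828 < 18.406 ≤ a1+…+a4=19.832 → R4 fires; P=8 D=9 X=7
Draw 3: a1=13.320, a2=10.206, a3=0.664, a4=2.338, a0=26.528; τ=−ln(0.3119)/26.528=0.044 → t=0.058; u2·a0=0.5513·26.528=14.625; a1=13.320 < 14.625 ≤ a1+a2=23.526 → R2 fires; P=8 D=10 X=6
Draw 4: a1=14.800, a2=9.720, a3=0.664, a4=2.004, a0=27.188; τ=−ln(0.8965)/27.188=0.004 → t=0.062; u2·a0=0.7082·27.188=19.255; a1=14.800 < 19.255 ≤ a1+a2=24.520 → R2 fires; P=8 D=11 X=5
Draw 5: a1=16.280, a2=8.910, a3=0.664, a4=1.670, a0=27.524; τ=−ln(0.1107)/27.524=0.080 → t=0.142; u2·a0=0.5274·27.524=14.516 ≤ a1=16.280 → R1 fires; P=7 D=12 X=5
Draw 6: a1=15.540, a2=9.720, a3=0.581, a4=1.670, a0=27.511; τ=−ln(0.7047)/27.511=0.013 → t=0.155; u2·a0=0.2314·27.511=6.366 ≤ a1=15.540 → R1 fires; P=6 D=13 X=5
Draw 7: a1=14.430, a2=10.530, a3=0.498, a4=1.670, a0=27.128; τ=−ln(0.3919)/27.128=0.035 → t=0.190; u2·a0=0.6662·27.128=18.073; a1=14.430 < 18.073 ≤ a1+a2=24.960 → R2 fires; P=6 D=14 X=4
Draw 8: a1=15.540, a2=9.072, a3=0.498, a4=1.336, a0=26.446; τ=−ln(0.4629)/26.446=0.029 → t=0.219; u2·a0=0.4847·26.446=12.818 ≤ a1=15.540 → R1 fires; P=5 D=15 X=4
Draw 9: a1=13.875, a2=9.720, a3=0.415, a4=1.336, a0=25.346; τ=−ln(0.6840)/25.346=0.015 → t=0.234; u2·a0=0.2012·25.346=5.100 ≤ a1=13.875 → R1 fires; P=4 D=16 X=4
Draw 10: a1=11.840, a2=10.368, a3=0.332, a4=1.336, a0=23.876; τ=−ln(0.5903)/23.876=0.022 → t=0.256 > T=0.25: stop.
P first becomes ≤ 6 when it reaches 6 at the event at t=0.155.

Threshold first reached at t = 0.155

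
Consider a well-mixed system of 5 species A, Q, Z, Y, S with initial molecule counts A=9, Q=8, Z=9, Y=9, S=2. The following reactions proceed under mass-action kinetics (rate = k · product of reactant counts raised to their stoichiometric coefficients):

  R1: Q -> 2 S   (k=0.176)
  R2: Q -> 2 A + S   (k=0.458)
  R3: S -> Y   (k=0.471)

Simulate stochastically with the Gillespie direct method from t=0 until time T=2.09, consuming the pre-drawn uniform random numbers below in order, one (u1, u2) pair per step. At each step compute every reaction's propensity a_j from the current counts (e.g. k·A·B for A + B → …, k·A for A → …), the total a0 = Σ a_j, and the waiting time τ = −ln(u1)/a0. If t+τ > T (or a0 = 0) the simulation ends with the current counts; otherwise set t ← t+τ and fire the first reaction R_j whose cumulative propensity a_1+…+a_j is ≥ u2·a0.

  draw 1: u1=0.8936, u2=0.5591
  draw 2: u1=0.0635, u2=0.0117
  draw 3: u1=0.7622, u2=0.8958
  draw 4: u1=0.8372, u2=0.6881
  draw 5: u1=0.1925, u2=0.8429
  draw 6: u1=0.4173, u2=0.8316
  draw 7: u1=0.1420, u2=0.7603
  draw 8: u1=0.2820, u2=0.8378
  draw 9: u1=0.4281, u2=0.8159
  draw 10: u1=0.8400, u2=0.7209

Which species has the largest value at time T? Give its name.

t=0.000: A=9 Q=8 Z=9 Y=9 S=2
Draw 1: a1=1.408, a2=3.664, a3=0.942, a0=6.014; τ=−ln(0.8936)/6.014=0.019 → t=0.019; u2·a0=0.5591·6.014=3.362; a1=1.408 < 3.362 ≤ a1+a2=5.072 → R2 fires; A=11 Q=7 Z=9 Y=9 S=3
Draw 2: a1=1.232, a2=3.206, a3=1.413, a0=5.851; τ=−ln(0.0635)/5.851=0.471 → t=0.490; u2·a0=0.0117·5.851=0.068 ≤ a1=1.232 → R1 fires; A=11 Q=6 Z=9 Y=9 S=5
Draw 3: a1=1.056, a2=2.748, a3=2.355, a0=6.159; τ=−ln(0.7622)/6.159=0.044 → t=0.534; u2·a0=0.8958·6.159=5.517; a1+a2=3.804 < 5.517 ≤ a1+…+a3=6.159 → R3 fires; A=11 Q=6 Z=9 Y=10 S=4
Draw 4: a1=1.056, a2=2.748, a3=1.884, a0=5.688; τ=−ln(0.8372)/5.688=0.031 → t=0.565; u2·a0=0.6881·5.688=3.914; a1+a2=3.804 < 3.914 ≤ a1+…+a3=5.688 → R3 fires; A=11 Q=6 Z=9 Y=11 S=3
Draw 5: a1=1.056, a2=2.748, a3=1.413, a0=5.217; τ=−ln(0.1925)/5.217=0.316 → t=0.881; u2·a0=0.8429·5.217=4.397; a1+a2=3.804 < 4.397 ≤ a1+…+a3=5.217 → R3 fires; A=11 Q=6 Z=9 Y=12 S=2
Draw 6: a1=1.056, a2=2.748, a3=0.942, a0=4.746; τ=−ln(0.4173)/4.746=0.184 → t=1.065; u2·a0=0.8316·4.746=3.947; a1+a2=3.804 < 3.947 ≤ a1+…+a3=4.746 → R3 fires; A=11 Q=6 Z=9 Y=13 S=1
Draw 7: a1=1.056, a2=2.748, a3=0.471, a0=4.275; τ=−ln(0.1420)/4.275=0.457 → t=1.522; u2·a0=0.7603·4.275=3.250; a1=1.056 < 3.250 ≤ a1+a2=3.804 → R2 fires; A=13 Q=5 Z=9 Y=13 S=2
Draw 8: a1=0.880, a2=2.290, a3=0.942, a0=4.112; τ=−ln(0.2820)/4.112=0.308 → t=1.830; u2·a0=0.8378·4.112=3.445; a1+a2=3.170 < 3.445 ≤ a1+…+a3=4.112 → R3 fires; A=13 Q=5 Z=9 Y=14 S=1
Draw 9: a1=0.880, a2=2.290, a3=0.471, a0=3.641; τ=−ln(0.4281)/3.641=0.233 → t=2.063; u2·a0=0.8159·3.641=2.971; a1=0.880 < 2.971 ≤ a1+a2=3.170 → R2 fires; A=15 Q=4 Z=9 Y=14 S=2
Draw 10: a1=0.704, a2=1.832, a3=0.942, a0=3.478; τ=−ln(0.8400)/3.478=0.050 → t=2.113 > T=2.09: stop.
At T=2.09: A=15 Q=4 Z=9 Y=14 S=2; the largest is A.

Dominant species at T: A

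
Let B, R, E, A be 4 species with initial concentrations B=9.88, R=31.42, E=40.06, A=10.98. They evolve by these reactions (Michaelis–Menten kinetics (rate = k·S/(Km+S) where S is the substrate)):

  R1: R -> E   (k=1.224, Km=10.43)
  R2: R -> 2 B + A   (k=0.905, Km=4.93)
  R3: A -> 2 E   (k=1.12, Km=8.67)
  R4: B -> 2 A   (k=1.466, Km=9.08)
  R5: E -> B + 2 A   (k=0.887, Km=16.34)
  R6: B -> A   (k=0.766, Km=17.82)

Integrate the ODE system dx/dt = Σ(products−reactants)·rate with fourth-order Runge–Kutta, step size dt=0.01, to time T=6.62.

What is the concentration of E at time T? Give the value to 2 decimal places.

E at T = 51.92

RK4 with dt=0.01: 662 steps to T=6.62. Trajectory (selected grid times):
t=0.00: B=9.88 R=31.42 E=40.06 A=10.98
t=0.74: B=10.72 R=30.17 E=41.24 A=13.37
t=1.47: B=11.51 R=28.94 E=42.45 A=15.75
t=2.21: B=12.29 R=27.71 E=43.74 A=18.18
t=2.94: B=13.02 R=26.50 E=45.04 A=20.60
t=3.68: B=13.74 R=25.29 E=46.39 A=23.07
t=4.41: B=14.43 R=24.12 E=47.74 A=25.53
t=5.15: B=15.10 R=22.93 E=49.13 A=28.04
t=5.88: B=15.73 R=21.78 E=50.51 A=30.53
t=6.62: B=16.36 R=20.63 E=51.92 A=33.07
Read off E at T=6.62: 51.92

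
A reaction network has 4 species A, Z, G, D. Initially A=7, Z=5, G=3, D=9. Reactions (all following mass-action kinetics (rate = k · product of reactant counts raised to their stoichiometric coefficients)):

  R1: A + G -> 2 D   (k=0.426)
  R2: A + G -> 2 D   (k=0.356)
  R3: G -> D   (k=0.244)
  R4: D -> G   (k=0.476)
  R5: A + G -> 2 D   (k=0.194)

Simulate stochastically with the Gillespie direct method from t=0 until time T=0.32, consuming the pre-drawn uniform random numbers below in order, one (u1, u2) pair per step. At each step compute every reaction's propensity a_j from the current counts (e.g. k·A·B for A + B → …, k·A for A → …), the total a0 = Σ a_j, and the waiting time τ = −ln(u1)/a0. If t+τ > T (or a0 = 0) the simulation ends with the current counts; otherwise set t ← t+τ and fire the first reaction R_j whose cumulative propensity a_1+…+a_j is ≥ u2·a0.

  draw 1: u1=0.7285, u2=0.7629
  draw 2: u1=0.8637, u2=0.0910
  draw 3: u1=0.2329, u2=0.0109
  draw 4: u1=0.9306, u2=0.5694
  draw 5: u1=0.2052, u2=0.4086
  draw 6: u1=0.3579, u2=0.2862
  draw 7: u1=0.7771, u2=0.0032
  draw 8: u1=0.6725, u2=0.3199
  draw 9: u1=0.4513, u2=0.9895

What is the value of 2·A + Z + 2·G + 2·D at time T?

Check how each reaction changes W = 2·A + Z + 2·G + 2·D (weight of products minus weight of reactants):
R1: A + G -> 2 D: (2·2) − (2·1 + 2·1) = 4 − 4 = 0
R2: A + G -> 2 D: (2·2) − (2·1 + 2·1) = 4 − 4 = 0
R3: G -> D: (2·1) − (2·1) = 2 − 2 = 0
R4: D -> G: (2·1) − (2·1) = 2 − 2 = 0
R5: A + G -> 2 D: (2·2) − (2·1 + 2·1) = 4 − 4 = 0
Every reaction leaves W unchanged, so W is conserved and no simulation is needed: W(T) = W(0) = 2·7 + 5 + 2·3 + 2·9 = 43

Value at T = 43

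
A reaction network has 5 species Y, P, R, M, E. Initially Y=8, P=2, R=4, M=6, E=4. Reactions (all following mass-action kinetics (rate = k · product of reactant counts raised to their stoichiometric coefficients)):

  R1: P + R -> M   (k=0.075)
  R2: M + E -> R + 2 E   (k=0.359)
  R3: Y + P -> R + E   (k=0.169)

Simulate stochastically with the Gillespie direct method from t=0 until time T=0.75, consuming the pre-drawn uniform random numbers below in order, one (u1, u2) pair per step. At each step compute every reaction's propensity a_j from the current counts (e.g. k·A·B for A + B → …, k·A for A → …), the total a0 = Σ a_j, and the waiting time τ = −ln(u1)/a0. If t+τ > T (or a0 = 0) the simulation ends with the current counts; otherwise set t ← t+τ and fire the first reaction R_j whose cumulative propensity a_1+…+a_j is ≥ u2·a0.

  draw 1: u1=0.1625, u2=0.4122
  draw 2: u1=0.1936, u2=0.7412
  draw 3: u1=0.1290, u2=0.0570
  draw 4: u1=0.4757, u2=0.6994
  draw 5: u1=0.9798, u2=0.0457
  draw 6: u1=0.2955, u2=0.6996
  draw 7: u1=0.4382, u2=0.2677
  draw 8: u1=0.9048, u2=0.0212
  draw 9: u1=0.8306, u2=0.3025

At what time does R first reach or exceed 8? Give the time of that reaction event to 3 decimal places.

Threshold first reached at t = 0.629

t=0.000: Y=8 P=2 R=4 M=6 E=4
Draw 1: a1=0.600, a2=8.616, a3=2.704, a0=11.920; τ=−ln(0.1625)/11.920=0.152 → t=0.152; u2·a0=0.4122·11.920=4.913; a1=0.600 < 4.913 ≤ a1+a2=9.216 → R2 fires; Y=8 P=2 R=5 M=5 E=5
Draw 2: a1=0.750, a2=8.975, a3=2.704, a0=12.429; τ=−ln(0.1936)/12.429=0.132 → t=0.285; u2·a0=0.7412·12.429=9.212; a1=0.750 < 9.212 ≤ a1+a2=9.725 → R2 fires; Y=8 P=2 R=6 M=4 E=6
Draw 3: a1=0.900, a2=8.616, a3=2.704, a0=12.220; τ=−ln(0.1290)/12.220=0.168 → t=0.452; u2·a0=0.0570·12.220=0.697 ≤ a1=0.900 → R1 fires; Y=8 P=1 R=5 M=5 E=6
Draw 4: a1=0.375, a2=10.770, a3=1.352, a0=12.497; τ=−ln(0.4757)/12.497=0.059 → t=0.512; u2·a0=0.6994·12.497=8.740; a1=0.375 < 8.740 ≤ a1+a2=11.145 → R2 fires; Y=8 P=1 R=6 M=4 E=7
Draw 5: a1=0.450, a2=10.052, a3=1.352, a0=11.854; τ=−ln(0.9798)/11.854=0.002 → t=0.513; u2·a0=0.0457·11.854=0.542; a1=0.450 < 0.542 ≤ a1+a2=10.502 → R2 fires; Y=8 P=1 R=7 M=3 E=8
Draw 6: a1=0.525, a2=8.616, a3=1.352, a0=10.493; τ=−ln(0.2955)/10.493=0.116 → t=0.629; u2·a0=0.6996·10.493=7.341; a1=0.525 < 7.341 ≤ a1+a2=9.141 → R2 fires; Y=8 P=1 R=8 M=2 E=9
Draw 7: a1=0.600, a2=6.462, a3=1.352, a0=8.414; τ=−ln(0.4382)/8.414=0.098 → t=0.728; u2·a0=0.2677·8.414=2.252; a1=0.600 < 2.252 ≤ a1+a2=7.062 → R2 fires; Y=8 P=1 R=9 M=1 E=10
Draw 8: a1=0.675, a2=3.590, a3=1.352, a0=5.617; τ=−ln(0.9048)/5.617=0.018 → t=0.745; u2·a0=0.0212·5.617=0.119 ≤ a1=0.675 → R1 fires; Y=8 P=0 R=8 M=2 E=10
Draw 9: a1=0.000, a2=7.180, a3=0.000, a0=7.180; τ=−ln(0.8306)/7.180=0.026 → t=0.771 > T=0.75: stop.
R first becomes ≥ 8 when it reaches 8 at the event at t=0.629.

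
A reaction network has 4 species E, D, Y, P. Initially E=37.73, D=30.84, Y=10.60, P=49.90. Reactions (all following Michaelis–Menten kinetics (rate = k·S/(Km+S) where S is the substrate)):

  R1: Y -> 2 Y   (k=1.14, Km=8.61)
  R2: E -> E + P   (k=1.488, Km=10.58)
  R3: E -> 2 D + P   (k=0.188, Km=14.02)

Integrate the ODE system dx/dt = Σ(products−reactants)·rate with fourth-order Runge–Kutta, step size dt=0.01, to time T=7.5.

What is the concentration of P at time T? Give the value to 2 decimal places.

RK4 with dt=0.01: 750 steps to T=7.5. Trajectory (selected grid times):
t=0.00: E=37.73 D=30.84 Y=10.60 P=49.90
t=0.83: E=37.62 D=31.07 Y=11.13 P=50.98
t=1.67: E=37.50 D=31.30 Y=11.67 P=52.07
t=2.50: E=37.39 D=31.52 Y=12.22 P=53.14
t=3.33: E=37.27 D=31.75 Y=12.78 P=54.22
t=4.17: E=37.16 D=31.98 Y=13.36 P=55.31
t=5.00: E=37.05 D=32.21 Y=13.94 P=56.38
t=5.83: E=36.93 D=32.43 Y=14.53 P=57.46
t=6.67: E=36.82 D=32.66 Y=15.14 P=58.54
t=7.50: E=36.71 D=32.89 Y=15.74 P=59.61
Read off P at T=7.5: 59.61

P at T = 59.61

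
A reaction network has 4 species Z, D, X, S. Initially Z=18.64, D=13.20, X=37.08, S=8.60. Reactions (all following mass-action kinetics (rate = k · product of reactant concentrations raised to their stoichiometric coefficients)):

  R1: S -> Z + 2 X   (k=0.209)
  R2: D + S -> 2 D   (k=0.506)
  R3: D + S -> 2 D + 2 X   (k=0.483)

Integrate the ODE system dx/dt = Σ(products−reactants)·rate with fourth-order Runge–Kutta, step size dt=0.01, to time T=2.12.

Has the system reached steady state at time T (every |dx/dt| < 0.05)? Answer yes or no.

Steady state at T: yes

RK4 with dt=0.01: 212 steps to T=2.12. Trajectory (selected grid times):
t=0.00: Z=18.64 D=13.20 X=37.08 S=8.60
t=0.24: Z=18.74 D=21.62 X=45.51 S=0.08
t=0.47: Z=18.74 D=21.69 X=45.59 S=0.00
t=0.71: Z=18.75 D=21.69 X=45.59 S=0.00
t=0.94: Z=18.75 D=21.69 X=45.59 S=0.00
t=1.18: Z=18.75 D=21.69 X=45.59 S=0.00
t=1.41: Z=18.75 D=21.69 X=45.59 S=0.00
t=1.65: Z=18.75 D=21.69 X=45.59 S=0.00
t=1.88: Z=18.75 D=21.69 X=45.59 S=0.00
t=2.12: Z=18.75 D=21.69 X=45.59 S=0.00
Rates at T: R1=0.0000, R2=0.0000, R3=0.0000
dx/dt at T (Σ net stoichiometry × rate): Z=+0.0000, D=+0.0000, X=+0.0000, S=-0.0000
Largest |dx/dt| is |-0.0000| (S) < 0.05 → steady.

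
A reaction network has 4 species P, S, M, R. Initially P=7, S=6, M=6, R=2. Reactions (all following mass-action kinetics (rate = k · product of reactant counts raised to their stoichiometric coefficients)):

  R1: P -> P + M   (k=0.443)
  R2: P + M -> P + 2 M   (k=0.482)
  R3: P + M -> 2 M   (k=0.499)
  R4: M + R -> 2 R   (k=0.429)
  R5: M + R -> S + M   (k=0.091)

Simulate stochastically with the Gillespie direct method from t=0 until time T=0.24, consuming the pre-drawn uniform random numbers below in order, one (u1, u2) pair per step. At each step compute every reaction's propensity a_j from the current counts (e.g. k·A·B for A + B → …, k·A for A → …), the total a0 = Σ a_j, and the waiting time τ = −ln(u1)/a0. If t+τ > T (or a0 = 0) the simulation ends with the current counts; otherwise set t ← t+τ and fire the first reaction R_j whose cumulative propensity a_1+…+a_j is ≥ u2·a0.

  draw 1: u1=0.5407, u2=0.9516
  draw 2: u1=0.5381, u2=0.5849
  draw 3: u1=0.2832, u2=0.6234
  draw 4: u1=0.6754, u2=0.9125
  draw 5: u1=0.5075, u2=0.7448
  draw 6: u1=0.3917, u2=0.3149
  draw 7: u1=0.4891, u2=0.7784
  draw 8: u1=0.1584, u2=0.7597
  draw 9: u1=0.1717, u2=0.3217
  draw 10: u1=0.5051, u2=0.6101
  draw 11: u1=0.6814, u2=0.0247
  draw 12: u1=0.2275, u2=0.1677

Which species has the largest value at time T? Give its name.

t=0.000: P=7 S=6 M=6 R=2
Draw 1: a1=3.101, a2=20.244, a3=20.958, a4=5.148, a5=1.092, a0=50.543; τ=−ln(0.5407)/50.543=0.012 → t=0.012; u2·a0=0.9516·50.543=48.097; a1+…+a3=44.303 < 48.097 ≤ a1+…+a4=49.451 → R4 fires; P=7 S=6 M=5 R=3
Draw 2: a1=3.101, a2=16.870, a3=17.465, a4=6.435, a5=1.365, a0=45.236; τ=−ln(0.5381)/45.236=0.014 → t=0.026; u2·a0=0.5849·45.236=26.459; a1+a2=19.971 < 26.459 ≤ a1+…+a3=37.436 → R3 fires; P=6 S=6 M=6 R=3
Draw 3: a1=2.658, a2=17.352, a3=17.964, a4=7.722, a5=1.638, a0=47.334; τ=−ln(0.2832)/47.334=0.027 → t=0.053; u2·a0=0.6234·47.334=29.508; a1+a2=20.010 < 29.508 ≤ a1+…+a3=37.974 → R3 fires; P=5 S=6 M=7 R=3
Draw 4: a1=2.215, a2=16.870, a3=17.465, a4=9.009, a5=1.911, a0=47.470; τ=−ln(0.6754)/47.470=0.008 → t=0.061; u2·a0=0.9125·47.470=43.316; a1+…+a3=36.550 < 43.316 ≤ a1+…+a4=45.559 → R4 fires; P=5 S=6 M=6 R=4
Draw 5: a1=2.215, a2=14.460, a3=14.970, a4=10.296, a5=2.184, a0=44.125; τ=−ln(0.5075)/44.125=0.015 → t=0.076; u2·a0=0.7448·44.125=32.864; a1+…+a3=31.645 < 32.864 ≤ a1+…+a4=41.941 → R4 fires; P=5 S=6 M=5 R=5
Draw 6: a1=2.215, a2=12.050, a3=12.475, a4=10.725, a5=2.275, a0=39.740; τ=−ln(0.3917)/39.740=0.024 → t=0.100; u2·a0=0.3149·39.740=12.514; a1=2.215 < 12.514 ≤ a1+a2=14.265 → R2 fires; P=5 S=6 M=6 R=5
Draw 7: a1=2.215, a2=14.460, a3=14.970, a4=12.870, a5=2.730, a0=47.245; τ=−ln(0.4891)/47.245=0.015 → t=0.115; u2·a0=0.7784·47.245=36.776; a1+…+a3=31.645 < 36.776 ≤ a1+…+a4=44.515 → R4 fires; P=5 S=6 M=5 R=6
Draw 8: a1=2.215, a2=12.050, a3=12.475, a4=12.870, a5=2.730, a0=42.340; τ=−ln(0.1584)/42.340=0.044 → t=0.158; u2·a0=0.7597·42.340=32.166; a1+…+a3=26.740 < 32.166 ≤ a1+…+a4=39.610 → R4 fires; P=5 S=6 M=4 R=7
Draw 9: a1=2.215, a2=9.640, a3=9.980, a4=12.012, a5=2.548, a0=36.395; τ=−ln(0.1717)/36.395=0.048 → t=0.207; u2·a0=0.3217·36.395=11.708; a1=2.215 < 11.708 ≤ a1+a2=11.855 → R2 fires; P=5 S=6 M=5 R=7
Draw 10: a1=2.215, a2=12.050, a3=12.475, a4=15.015, a5=3.185, a0=44.940; τ=−ln(0.5051)/44.940=0.015 → t=0.222; u2·a0=0.6101·44.940=27.418; a1+…+a3=26.740 < 27.418 ≤ a1+…+a4=41.755 → R4 fires; P=5 S=6 M=4 R=8
Draw 11: a1=2.215, a2=9.640, a3=9.980, a4=13.728, a5=2.912, a0=38.475; τ=−ln(0.6814)/38.475=0.010 → t=0.232; u2·a0=0.0247·38.475=0.950 ≤ a1=2.215 → R1 fires; P=5 S=6 M=5 R=8
Draw 12: a1=2.215, a2=12.050, a3=12.475, a4=17.160, a5=3.640, a0=47.540; τ=−ln(0.2275)/47.540=0.031 → t=0.263 > T=0.24: stop.
At T=0.24: P=5 S=6 M=5 R=8; the largest is R.

Dominant species at T: R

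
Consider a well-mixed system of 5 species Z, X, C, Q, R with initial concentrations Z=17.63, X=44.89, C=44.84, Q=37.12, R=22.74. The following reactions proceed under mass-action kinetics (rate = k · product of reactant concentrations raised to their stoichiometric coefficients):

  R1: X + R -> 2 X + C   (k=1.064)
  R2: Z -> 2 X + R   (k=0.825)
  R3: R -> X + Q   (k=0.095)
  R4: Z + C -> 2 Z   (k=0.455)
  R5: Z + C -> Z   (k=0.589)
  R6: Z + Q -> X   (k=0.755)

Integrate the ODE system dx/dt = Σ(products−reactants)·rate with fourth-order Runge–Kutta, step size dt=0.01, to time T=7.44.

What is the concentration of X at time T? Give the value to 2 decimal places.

RK4 with dt=0.01: 744 steps to T=7.44. Trajectory (selected grid times):
t=0.00: Z=17.63 X=44.89 C=44.84 Q=37.12 R=22.74
t=0.83: Z=6.08 X=123.59 C=0.82 Q=0.12 R=0.04
t=1.65: Z=4.08 X=133.86 C=0.79 Q=0.01 R=0.02
t=2.48: Z=2.77 X=140.82 C=0.79 Q=0.00 R=0.02
t=3.31: Z=1.88 X=145.55 C=0.79 Q=0.00 R=0.01
t=4.13: Z=1.29 X=148.74 C=0.79 Q=0.00 R=0.01
t=4.96: Z=0.87 X=150.93 C=0.79 Q=0.00 R=0.00
t=5.79: Z=0.59 X=152.43 C=0.79 Q=0.00 R=0.00
t=6.61: Z=0.41 X=153.43 C=0.79 Q=0.00 R=0.00
t=7.44: Z=0.28 X=154.12 C=0.79 Q=0.00 R=0.00
Read off X at T=7.44: 154.12

X at T = 154.12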